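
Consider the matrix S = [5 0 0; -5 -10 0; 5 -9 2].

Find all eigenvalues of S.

-10, 2, 5

S is lower triangular, so its eigenvalues are the diagonal entries.
Diagonal: 5, -10, 2.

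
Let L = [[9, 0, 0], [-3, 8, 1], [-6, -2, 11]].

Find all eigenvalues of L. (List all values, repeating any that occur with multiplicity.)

9, 9, 10

Set up det(λI - L) = 0.
Cofactor expansion gives p(λ) = λ^3 - 28λ^2 + 261λ - 810.
Since p(9) = 0, λ = 9 is a root.
Factor out (λ - 9): p(λ) = (λ - 9)·(λ^2 - 19λ + 90).
The quadratic factors as (λ - 9)·(λ - 10).
Eigenvalues: 9, 9, 10.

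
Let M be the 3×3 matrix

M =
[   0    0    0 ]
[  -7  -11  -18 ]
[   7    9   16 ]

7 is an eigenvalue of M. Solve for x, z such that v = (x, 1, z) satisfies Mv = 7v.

We need (M - 7I)v = 0.
M - 7I = [[-7, 0, 0], [-7, -18, -18], [7, 9, 9]].
Row 1: (-7)·x + (0)·1 + (0)·z = 0
Row 2: (-7)·x + (-18)·1 + (-18)·z = 0
Row 3: (7)·x + (9)·1 + (9)·z = 0
Solving gives x = 0, z = -1.
Check: M·(0, 1, -1) = (0, 7, -7) = 7·(0, 1, -1).

0, -1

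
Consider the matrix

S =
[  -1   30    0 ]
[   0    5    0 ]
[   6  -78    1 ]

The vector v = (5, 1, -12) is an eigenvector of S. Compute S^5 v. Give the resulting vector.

First find the eigenvalue: Sv = (25, 5, -60) = 5·(5, 1, -12), so λ = 5.
Then S^5 v = λ^5·v = 5^5·(5, 1, -12) = 3125·(5, 1, -12) = (15625, 3125, -37500).

(15625, 3125, -37500)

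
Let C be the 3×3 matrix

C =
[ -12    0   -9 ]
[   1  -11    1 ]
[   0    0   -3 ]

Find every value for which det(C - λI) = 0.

-12, -11, -3

The characteristic polynomial is p(lambda) = det(lambda·I - C).
Expanding along the first row, p(lambda) = lambda^3 + 26·lambda^2 + 201·lambda + 396.
Try lambda = -3: p(-3) = 0, so -3 is a root.
Dividing by (lambda + 3) leaves lambda^2 + 23·lambda + 132.
The quadratic factors as (lambda + 12)·(lambda + 11).
Eigenvalues: -12, -11, -3.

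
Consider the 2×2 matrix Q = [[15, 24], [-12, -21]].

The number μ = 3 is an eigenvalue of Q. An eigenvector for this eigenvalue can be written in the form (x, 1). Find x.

We need (Q - 3I)v = 0.
Q - 3I = [[12, 24], [-12, -24]].
Row 1: (12)·x + (24)·1 = 0
Row 2: (-12)·x + (-24)·1 = 0
Solving gives x = -2.
Check: Q·(-2, 1) = (-6, 3) = 3·(-2, 1).

-2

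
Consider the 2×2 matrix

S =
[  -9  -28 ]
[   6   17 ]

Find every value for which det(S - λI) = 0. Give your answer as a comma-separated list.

3, 5

det(S - lambda·I) = (-9 - lambda)(17 - lambda) - (-28)·(6) = lambda^2 - 8·lambda + 15.
This factors as (lambda - 3)·(lambda - 5) = 0.
Eigenvalues: 3, 5.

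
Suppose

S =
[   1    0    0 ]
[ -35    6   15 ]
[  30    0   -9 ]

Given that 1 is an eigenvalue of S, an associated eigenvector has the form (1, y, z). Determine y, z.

We need (S - 1I)v = 0.
S - 1I = [[0, 0, 0], [-35, 5, 15], [30, 0, -10]].
Row 1: (0)·1 + (0)·y + (0)·z = 0
Row 2: (-35)·1 + (5)·y + (15)·z = 0
Row 3: (30)·1 + (0)·y + (-10)·z = 0
Solving gives y = -2, z = 3.
Check: S·(1, -2, 3) = (1, -2, 3) = 1·(1, -2, 3).

-2, 3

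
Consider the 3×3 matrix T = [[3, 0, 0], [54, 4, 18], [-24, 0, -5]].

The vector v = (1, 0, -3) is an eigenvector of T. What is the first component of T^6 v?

729

First find the eigenvalue: Tv = (3, 0, -9) = 3·(1, 0, -3), so λ = 3.
Then T^6 v = λ^6·v = 3^6·(1, 0, -3) = 729·(1, 0, -3) = (729, 0, -2187).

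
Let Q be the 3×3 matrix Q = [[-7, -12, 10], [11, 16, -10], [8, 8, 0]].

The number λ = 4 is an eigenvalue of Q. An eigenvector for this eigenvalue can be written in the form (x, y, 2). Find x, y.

-8, 9

We need (Q - 4I)v = 0.
Q - 4I = [[-11, -12, 10], [11, 12, -10], [8, 8, -4]].
Row 1: (-11)·x + (-12)·y + (10)·2 = 0
Row 2: (11)·x + (12)·y + (-10)·2 = 0
Row 3: (8)·x + (8)·y + (-4)·2 = 0
Solving gives x = -8, y = 9.
Check: Q·(-8, 9, 2) = (-32, 36, 8) = 4·(-8, 9, 2).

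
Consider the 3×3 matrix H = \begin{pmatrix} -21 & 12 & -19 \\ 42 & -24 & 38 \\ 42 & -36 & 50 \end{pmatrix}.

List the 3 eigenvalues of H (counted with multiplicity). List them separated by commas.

Compute the characteristic polynomial p(lambda) = det(lambda·I - H).
Expanding along the first row, p(lambda) = lambda^3 - 5·lambda^2 - 84·lambda.
Rational-root test: lambda = 0 gives p(0) = 0.
Factor out lambda: p(lambda) = lambda·(lambda^2 - 5·lambda - 84).
The quadratic factors as (lambda + 7)·(lambda - 12).
Eigenvalues: -7, 0, 12.

-7, 0, 12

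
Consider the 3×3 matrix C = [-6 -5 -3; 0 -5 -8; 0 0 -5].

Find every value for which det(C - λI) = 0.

C is upper triangular, so its eigenvalues are the diagonal entries.
Diagonal: -6, -5, -5.

-6, -5, -5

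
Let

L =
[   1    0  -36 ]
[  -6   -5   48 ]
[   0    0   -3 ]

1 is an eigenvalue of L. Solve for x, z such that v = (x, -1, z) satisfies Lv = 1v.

We need (L - 1I)v = 0.
L - 1I = [[0, 0, -36], [-6, -6, 48], [0, 0, -4]].
Row 1: (0)·x + (0)·-1 + (-36)·z = 0
Row 2: (-6)·x + (-6)·-1 + (48)·z = 0
Row 3: (0)·x + (0)·-1 + (-4)·z = 0
Solving gives x = 1, z = 0.
Check: L·(1, -1, 0) = (1, -1, 0) = 1·(1, -1, 0).

1, 0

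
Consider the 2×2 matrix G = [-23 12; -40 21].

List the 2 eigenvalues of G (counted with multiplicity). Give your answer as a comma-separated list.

det(G - sI) = (-23 - s)(21 - s) - (12)·(-40) = s^2 + 2s - 3.
This factors as (s + 3)·(s - 1) = 0.
Eigenvalues: -3, 1.

-3, 1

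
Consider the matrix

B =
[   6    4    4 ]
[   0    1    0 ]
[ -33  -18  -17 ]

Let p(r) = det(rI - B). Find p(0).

-30

p(0) = det(0·I − B) = det(−B) = (−1)^3·det(B).
det(B) = 30, so p(0) = -30.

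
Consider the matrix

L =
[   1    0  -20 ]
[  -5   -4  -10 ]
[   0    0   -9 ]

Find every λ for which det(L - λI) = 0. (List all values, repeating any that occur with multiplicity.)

The characteristic polynomial is p(s) = det(sI - L).
Expanding along the first row, p(s) = s^3 + 12s^2 + 23s - 36.
Rational-root test: s = -9 gives p(-9) = 0.
Dividing by (s + 9) leaves s^2 + 3s - 4.
The quadratic factors as (s + 4)·(s - 1).
Eigenvalues: -9, -4, 1.

-9, -4, 1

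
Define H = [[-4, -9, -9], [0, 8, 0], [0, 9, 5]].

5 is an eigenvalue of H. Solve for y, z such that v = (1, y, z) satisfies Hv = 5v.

We need (H - 5I)v = 0.
H - 5I = [[-9, -9, -9], [0, 3, 0], [0, 9, 0]].
Row 1: (-9)·1 + (-9)·y + (-9)·z = 0
Row 2: (0)·1 + (3)·y + (0)·z = 0
Row 3: (0)·1 + (9)·y + (0)·z = 0
Solving gives y = 0, z = -1.
Check: H·(1, 0, -1) = (5, 0, -5) = 5·(1, 0, -1).

0, -1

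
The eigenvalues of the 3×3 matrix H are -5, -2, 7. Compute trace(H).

trace(H) is the sum of the eigenvalues: (-5) + (-2) + (7) = 0.

0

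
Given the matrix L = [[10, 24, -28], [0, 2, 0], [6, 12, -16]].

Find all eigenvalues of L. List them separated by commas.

Compute the characteristic polynomial p(s) = det(sI - L).
Cofactor expansion gives p(s) = s^3 + 4s^2 - 4s - 16.
Try s = -2: p(-2) = 0, so -2 is a root.
Factor out (s + 2): p(s) = (s + 2)·(s^2 + 2s - 8).
The quadratic factors as (s + 4)·(s - 2).
Eigenvalues: -4, -2, 2.

-4, -2, 2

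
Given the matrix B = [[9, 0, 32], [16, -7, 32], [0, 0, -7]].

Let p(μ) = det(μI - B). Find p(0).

-441

p(0) = det(0·I − B) = det(−B) = (−1)^3·det(B).
det(B) = 441, so p(0) = -441.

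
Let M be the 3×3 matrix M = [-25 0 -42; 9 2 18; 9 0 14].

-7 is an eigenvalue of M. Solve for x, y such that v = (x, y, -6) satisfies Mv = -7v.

14, -2

We need (M + 7I)v = 0.
M + 7I = [[-18, 0, -42], [9, 9, 18], [9, 0, 21]].
Row 1: (-18)·x + (0)·y + (-42)·-6 = 0
Row 2: (9)·x + (9)·y + (18)·-6 = 0
Row 3: (9)·x + (0)·y + (21)·-6 = 0
Solving gives x = 14, y = -2.
Check: M·(14, -2, -6) = (-98, 14, 42) = -7·(14, -2, -6).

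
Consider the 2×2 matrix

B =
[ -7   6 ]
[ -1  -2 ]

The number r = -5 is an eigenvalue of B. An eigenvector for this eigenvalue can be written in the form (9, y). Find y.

We need (B + 5I)v = 0.
B + 5I = [[-2, 6], [-1, 3]].
Row 1: (-2)·9 + (6)·y = 0
Row 2: (-1)·9 + (3)·y = 0
Solving gives y = 3.
Check: B·(9, 3) = (-45, -15) = -5·(9, 3).

3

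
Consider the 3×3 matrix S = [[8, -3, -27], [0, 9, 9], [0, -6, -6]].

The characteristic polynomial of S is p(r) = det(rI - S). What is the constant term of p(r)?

0

p(r) = r^3 - 11r^2 + 24r.
The constant term is 0.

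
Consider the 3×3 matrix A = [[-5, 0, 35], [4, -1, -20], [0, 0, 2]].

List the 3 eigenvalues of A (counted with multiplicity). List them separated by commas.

Compute the characteristic polynomial p(lambda) = det(lambda·I - A).
Expanding along the first row, p(lambda) = lambda^3 + 4·lambda^2 - 7·lambda - 10.
Since p(-5) = 0, lambda = -5 is a root.
Factor out (lambda + 5): p(lambda) = (lambda + 5)·(lambda^2 - lambda - 2).
The quadratic factors as (lambda + 1)·(lambda - 2).
Eigenvalues: -5, -1, 2.

-5, -1, 2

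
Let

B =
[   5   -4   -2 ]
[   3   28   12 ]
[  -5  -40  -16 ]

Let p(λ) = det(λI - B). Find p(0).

p(0) = det(0·I − B) = det(−B) = (−1)^3·det(B).
det(B) = 168, so p(0) = -168.

-168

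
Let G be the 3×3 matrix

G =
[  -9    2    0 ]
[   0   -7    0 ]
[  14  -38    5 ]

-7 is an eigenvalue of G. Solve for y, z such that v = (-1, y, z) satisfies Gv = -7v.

-1, -2

We need (G + 7I)v = 0.
G + 7I = [[-2, 2, 0], [0, 0, 0], [14, -38, 12]].
Row 1: (-2)·-1 + (2)·y + (0)·z = 0
Row 2: (0)·-1 + (0)·y + (0)·z = 0
Row 3: (14)·-1 + (-38)·y + (12)·z = 0
Solving gives y = -1, z = -2.
Check: G·(-1, -1, -2) = (7, 7, 14) = -7·(-1, -1, -2).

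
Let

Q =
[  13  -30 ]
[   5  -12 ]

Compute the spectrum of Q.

-2, 3

det(Q - sI) = (13 - s)(-12 - s) - (-30)·(5) = s^2 - s - 6.
This factors as (s + 2)·(s - 3) = 0.
Eigenvalues: -2, 3.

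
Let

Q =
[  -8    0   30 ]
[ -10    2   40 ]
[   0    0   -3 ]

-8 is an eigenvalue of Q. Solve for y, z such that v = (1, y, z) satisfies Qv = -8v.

1, 0

We need (Q + 8I)v = 0.
Q + 8I = [[0, 0, 30], [-10, 10, 40], [0, 0, 5]].
Row 1: (0)·1 + (0)·y + (30)·z = 0
Row 2: (-10)·1 + (10)·y + (40)·z = 0
Row 3: (0)·1 + (0)·y + (5)·z = 0
Solving gives y = 1, z = 0.
Check: Q·(1, 1, 0) = (-8, -8, 0) = -8·(1, 1, 0).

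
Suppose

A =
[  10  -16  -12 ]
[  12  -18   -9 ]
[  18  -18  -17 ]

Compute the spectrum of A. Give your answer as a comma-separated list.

The characteristic polynomial is p(λ) = det(λI - A).
Expanding along the first row, p(λ) = λ^3 + 25λ^2 + 202λ + 528.
Rational-root test: λ = -8 gives p(-8) = 0.
Dividing by (λ + 8) leaves λ^2 + 17λ + 66.
The quadratic factors as (λ + 11)·(λ + 6).
Eigenvalues: -11, -8, -6.

-11, -8, -6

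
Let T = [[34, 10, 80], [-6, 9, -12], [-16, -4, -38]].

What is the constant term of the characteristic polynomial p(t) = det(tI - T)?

180

p(0) = det(0·I − T) = det(−T) = (−1)^3·det(T).
det(T) = -180, so p(0) = 180.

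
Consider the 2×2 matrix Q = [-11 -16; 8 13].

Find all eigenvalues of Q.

det(Q - tI) = (-11 - t)(13 - t) - (-16)·(8) = t^2 - 2t - 15.
This factors as (t + 3)·(t - 5) = 0.
Eigenvalues: -3, 5.

-3, 5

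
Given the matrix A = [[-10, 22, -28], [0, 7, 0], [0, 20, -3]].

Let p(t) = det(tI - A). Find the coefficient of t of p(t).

p(t) = t^3 + 6t^2 - 61t - 210.
The coefficient of t is -61.

-61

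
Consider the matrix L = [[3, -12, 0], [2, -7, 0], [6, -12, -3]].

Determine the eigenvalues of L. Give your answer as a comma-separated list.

-3, -3, -1

The characteristic polynomial is p(μ) = det(μI - L).
Expanding along the first row, p(μ) = μ^3 + 7μ^2 + 15μ + 9.
Since p(-1) = 0, μ = -1 is a root.
Factor out (μ + 1): p(μ) = (μ + 1)·(μ^2 + 6μ + 9).
The quadratic factor is (μ + 3)^2.
Eigenvalues: -3, -3, -1.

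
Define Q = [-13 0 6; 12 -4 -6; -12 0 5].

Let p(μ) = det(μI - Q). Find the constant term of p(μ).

p(μ) = μ^3 + 12μ^2 + 39μ + 28.
The constant term is 28.

28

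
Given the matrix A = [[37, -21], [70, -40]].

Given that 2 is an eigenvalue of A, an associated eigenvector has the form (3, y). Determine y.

We need (A - 2I)v = 0.
A - 2I = [[35, -21], [70, -42]].
Row 1: (35)·3 + (-21)·y = 0
Row 2: (70)·3 + (-42)·y = 0
Solving gives y = 5.
Check: A·(3, 5) = (6, 10) = 2·(3, 5).

5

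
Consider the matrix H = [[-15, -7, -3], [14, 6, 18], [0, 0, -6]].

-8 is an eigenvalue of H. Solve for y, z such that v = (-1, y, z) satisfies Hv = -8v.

We need (H + 8I)v = 0.
H + 8I = [[-7, -7, -3], [14, 14, 18], [0, 0, 2]].
Row 1: (-7)·-1 + (-7)·y + (-3)·z = 0
Row 2: (14)·-1 + (14)·y + (18)·z = 0
Row 3: (0)·-1 + (0)·y + (2)·z = 0
Solving gives y = 1, z = 0.
Check: H·(-1, 1, 0) = (8, -8, 0) = -8·(-1, 1, 0).

1, 0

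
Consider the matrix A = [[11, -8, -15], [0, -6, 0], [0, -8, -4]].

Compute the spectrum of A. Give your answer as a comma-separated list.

Set up det(lambda·I - A) = 0.
Expanding along the first row, p(lambda) = lambda^3 - lambda^2 - 86·lambda - 264.
Try lambda = -4: p(-4) = 0, so -4 is a root.
Dividing by (lambda + 4) leaves lambda^2 - 5·lambda - 66.
The quadratic factors as (lambda + 6)·(lambda - 11).
Eigenvalues: -6, -4, 11.

-6, -4, 11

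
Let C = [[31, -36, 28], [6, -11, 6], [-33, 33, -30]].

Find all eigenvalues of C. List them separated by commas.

-8, -5, 3

The characteristic polynomial is p(s) = det(sI - C).
Expanding along the first row, p(s) = s^3 + 10s^2 + s - 120.
Try s = -8: p(-8) = 0, so -8 is a root.
Factor out (s + 8): p(s) = (s + 8)·(s^2 + 2s - 15).
The quadratic factors as (s + 5)·(s - 3).
Eigenvalues: -8, -5, 3.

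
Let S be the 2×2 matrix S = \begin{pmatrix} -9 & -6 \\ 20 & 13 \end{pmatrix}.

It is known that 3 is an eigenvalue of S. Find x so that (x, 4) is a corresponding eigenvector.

We need (S - 3I)v = 0.
S - 3I = [[-12, -6], [20, 10]].
Row 1: (-12)·x + (-6)·4 = 0
Row 2: (20)·x + (10)·4 = 0
Solving gives x = -2.
Check: S·(-2, 4) = (-6, 12) = 3·(-2, 4).

-2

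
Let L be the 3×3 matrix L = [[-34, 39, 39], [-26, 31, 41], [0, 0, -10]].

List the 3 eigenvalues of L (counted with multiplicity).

Compute the characteristic polynomial p(λ) = det(λI - L).
Cofactor expansion gives p(λ) = λ^3 + 13λ^2 - 10λ - 400.
Rational-root test: λ = 5 gives p(5) = 0.
Factor out (λ - 5): p(λ) = (λ - 5)·(λ^2 + 18λ + 80).
The quadratic factors as (λ + 10)·(λ + 8).
Eigenvalues: -10, -8, 5.

-10, -8, 5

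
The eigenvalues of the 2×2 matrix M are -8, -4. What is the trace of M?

-12

trace(M) is the sum of the eigenvalues: (-8) + (-4) = -12.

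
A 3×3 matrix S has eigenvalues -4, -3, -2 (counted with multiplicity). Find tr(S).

trace(S) is the sum of the eigenvalues: (-4) + (-3) + (-2) = -9.

-9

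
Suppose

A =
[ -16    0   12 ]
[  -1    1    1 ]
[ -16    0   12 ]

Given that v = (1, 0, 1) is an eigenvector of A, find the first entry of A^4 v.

256

First find the eigenvalue: Av = (-4, 0, -4) = -4·(1, 0, 1), so λ = -4.
Then A^4 v = λ^4·v = (-4)^4·(1, 0, 1) = 256·(1, 0, 1) = (256, 0, 256).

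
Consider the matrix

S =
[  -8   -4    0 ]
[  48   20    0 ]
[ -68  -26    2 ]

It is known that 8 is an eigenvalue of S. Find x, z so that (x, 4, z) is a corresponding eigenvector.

We need (S - 8I)v = 0.
S - 8I = [[-16, -4, 0], [48, 12, 0], [-68, -26, -6]].
Row 1: (-16)·x + (-4)·4 + (0)·z = 0
Row 2: (48)·x + (12)·4 + (0)·z = 0
Row 3: (-68)·x + (-26)·4 + (-6)·z = 0
Solving gives x = -1, z = -6.
Check: S·(-1, 4, -6) = (-8, 32, -48) = 8·(-1, 4, -6).

-1, -6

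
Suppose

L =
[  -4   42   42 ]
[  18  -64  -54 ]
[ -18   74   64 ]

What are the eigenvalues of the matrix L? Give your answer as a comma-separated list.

The characteristic polynomial is p(t) = det(tI - L).
Expanding along the first row, p(t) = t^3 + 4t^2 - 100t - 400.
Rational-root test: t = -4 gives p(-4) = 0.
Factor out (t + 4): p(t) = (t + 4)·(t^2 - 100).
The quadratic factors as (t + 10)·(t - 10).
Eigenvalues: -10, -4, 10.

-10, -4, 10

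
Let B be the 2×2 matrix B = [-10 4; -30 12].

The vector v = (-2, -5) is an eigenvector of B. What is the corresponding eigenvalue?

Compute Bv: B·(-2, -5) = (0, 0).
Since Bv = λv, compare component 1: 0 = λ·-2, so λ = 0.

0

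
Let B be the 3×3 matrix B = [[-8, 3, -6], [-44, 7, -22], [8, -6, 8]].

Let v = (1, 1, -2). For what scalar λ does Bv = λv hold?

Compute Bv: B·(1, 1, -2) = (7, 7, -14).
Since Bv = λv, compare component 1: 7 = λ·1, so λ = 7.

7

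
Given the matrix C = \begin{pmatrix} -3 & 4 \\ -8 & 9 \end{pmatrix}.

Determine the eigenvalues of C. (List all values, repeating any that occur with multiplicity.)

det(C - λI) = (-3 - λ)(9 - λ) - (4)·(-8) = λ^2 - 6λ + 5.
This factors as (λ - 1)·(λ - 5) = 0.
Eigenvalues: 1, 5.

1, 5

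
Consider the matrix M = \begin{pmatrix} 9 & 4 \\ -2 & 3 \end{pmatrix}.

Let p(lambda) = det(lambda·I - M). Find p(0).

35

p(0) = det(0·I − M) = det(−M) = (−1)^2·det(M).
det(M) = 35, so p(0) = 35.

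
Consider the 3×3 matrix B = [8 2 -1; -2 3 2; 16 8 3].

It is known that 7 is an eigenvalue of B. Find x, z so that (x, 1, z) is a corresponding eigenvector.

We need (B - 7I)v = 0.
B - 7I = [[1, 2, -1], [-2, -4, 2], [16, 8, -4]].
Row 1: (1)·x + (2)·1 + (-1)·z = 0
Row 2: (-2)·x + (-4)·1 + (2)·z = 0
Row 3: (16)·x + (8)·1 + (-4)·z = 0
Solving gives x = 0, z = 2.
Check: B·(0, 1, 2) = (0, 7, 14) = 7·(0, 1, 2).

0, 2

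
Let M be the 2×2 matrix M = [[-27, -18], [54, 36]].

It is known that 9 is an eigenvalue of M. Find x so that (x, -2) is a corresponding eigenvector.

1

We need (M - 9I)v = 0.
M - 9I = [[-36, -18], [54, 27]].
Row 1: (-36)·x + (-18)·-2 = 0
Row 2: (54)·x + (27)·-2 = 0
Solving gives x = 1.
Check: M·(1, -2) = (9, -18) = 9·(1, -2).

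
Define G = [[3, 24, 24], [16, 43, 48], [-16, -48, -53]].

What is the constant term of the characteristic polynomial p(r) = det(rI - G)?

p(0) = det(0·I − G) = det(−G) = (−1)^3·det(G).
det(G) = 75, so p(0) = -75.

-75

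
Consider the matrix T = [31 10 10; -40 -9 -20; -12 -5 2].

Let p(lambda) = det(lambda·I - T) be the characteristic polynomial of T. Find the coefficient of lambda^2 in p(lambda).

-24

The coefficient of lambda^2 of det(lambda·I - T) is −trace(T).
trace(T) = (31) + (-9) + (2) = 24, so the coefficient is -24.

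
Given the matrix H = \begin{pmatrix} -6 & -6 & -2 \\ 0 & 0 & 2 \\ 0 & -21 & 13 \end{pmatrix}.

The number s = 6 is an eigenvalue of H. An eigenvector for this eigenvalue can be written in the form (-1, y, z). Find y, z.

We need (H - 6I)v = 0.
H - 6I = [[-12, -6, -2], [0, -6, 2], [0, -21, 7]].
Row 1: (-12)·-1 + (-6)·y + (-2)·z = 0
Row 2: (0)·-1 + (-6)·y + (2)·z = 0
Row 3: (0)·-1 + (-21)·y + (7)·z = 0
Solving gives y = 1, z = 3.
Check: H·(-1, 1, 3) = (-6, 6, 18) = 6·(-1, 1, 3).

1, 3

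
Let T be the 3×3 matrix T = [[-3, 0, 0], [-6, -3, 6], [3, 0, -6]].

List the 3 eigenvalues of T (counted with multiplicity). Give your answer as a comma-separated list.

The characteristic polynomial is p(μ) = det(μI - T).
Expanding the 3×3 determinant: p(μ) = μ^3 + 12μ^2 + 45μ + 54.
Since p(-3) = 0, μ = -3 is a root.
Dividing by (μ + 3) leaves μ^2 + 9μ + 18.
The quadratic factors as (μ + 6)·(μ + 3).
Eigenvalues: -6, -3, -3.

-6, -3, -3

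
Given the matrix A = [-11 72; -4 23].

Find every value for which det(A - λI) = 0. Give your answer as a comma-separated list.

det(A - tI) = (-11 - t)(23 - t) - (72)·(-4) = t^2 - 12t + 35.
This factors as (t - 5)·(t - 7) = 0.
Eigenvalues: 5, 7.

5, 7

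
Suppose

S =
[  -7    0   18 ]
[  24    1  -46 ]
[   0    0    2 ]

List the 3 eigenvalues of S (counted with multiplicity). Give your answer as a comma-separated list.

-7, 1, 2

The characteristic polynomial is p(lambda) = det(lambda·I - S).
Expanding the 3×3 determinant: p(lambda) = lambda^3 + 4·lambda^2 - 19·lambda + 14.
Rational-root test: lambda = -7 gives p(-7) = 0.
Dividing by (lambda + 7) leaves lambda^2 - 3·lambda + 2.
The quadratic factors as (lambda - 1)·(lambda - 2).
Eigenvalues: -7, 1, 2.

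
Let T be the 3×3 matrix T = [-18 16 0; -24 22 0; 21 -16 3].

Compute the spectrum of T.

Set up det(lambda·I - T) = 0.
Expanding the 3×3 determinant: p(lambda) = lambda^3 - 7·lambda^2 + 36.
Try lambda = -2: p(-2) = 0, so -2 is a root.
Dividing by (lambda + 2) leaves lambda^2 - 9·lambda + 18.
The quadratic factors as (lambda - 3)·(lambda - 6).
Eigenvalues: -2, 3, 6.

-2, 3, 6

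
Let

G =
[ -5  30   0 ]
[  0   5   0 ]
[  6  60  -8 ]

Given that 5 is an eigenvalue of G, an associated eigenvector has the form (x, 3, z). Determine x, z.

We need (G - 5I)v = 0.
G - 5I = [[-10, 30, 0], [0, 0, 0], [6, 60, -13]].
Row 1: (-10)·x + (30)·3 + (0)·z = 0
Row 2: (0)·x + (0)·3 + (0)·z = 0
Row 3: (6)·x + (60)·3 + (-13)·z = 0
Solving gives x = 9, z = 18.
Check: G·(9, 3, 18) = (45, 15, 90) = 5·(9, 3, 18).

9, 18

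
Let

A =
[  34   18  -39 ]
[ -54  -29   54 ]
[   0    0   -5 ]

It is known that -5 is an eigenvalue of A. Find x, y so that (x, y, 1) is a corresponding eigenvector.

1, 0

We need (A + 5I)v = 0.
A + 5I = [[39, 18, -39], [-54, -24, 54], [0, 0, 0]].
Row 1: (39)·x + (18)·y + (-39)·1 = 0
Row 2: (-54)·x + (-24)·y + (54)·1 = 0
Row 3: (0)·x + (0)·y + (0)·1 = 0
Solving gives x = 1, y = 0.
Check: A·(1, 0, 1) = (-5, 0, -5) = -5·(1, 0, 1).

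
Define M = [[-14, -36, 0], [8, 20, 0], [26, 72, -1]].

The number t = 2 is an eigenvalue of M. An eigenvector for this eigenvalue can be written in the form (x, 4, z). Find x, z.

-9, 18

We need (M - 2I)v = 0.
M - 2I = [[-16, -36, 0], [8, 18, 0], [26, 72, -3]].
Row 1: (-16)·x + (-36)·4 + (0)·z = 0
Row 2: (8)·x + (18)·4 + (0)·z = 0
Row 3: (26)·x + (72)·4 + (-3)·z = 0
Solving gives x = -9, z = 18.
Check: M·(-9, 4, 18) = (-18, 8, 36) = 2·(-9, 4, 18).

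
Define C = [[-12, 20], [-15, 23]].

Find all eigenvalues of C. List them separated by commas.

det(C - lambda·I) = (-12 - lambda)(23 - lambda) - (20)·(-15) = lambda^2 - 11·lambda + 24.
This factors as (lambda - 3)·(lambda - 8) = 0.
Eigenvalues: 3, 8.

3, 8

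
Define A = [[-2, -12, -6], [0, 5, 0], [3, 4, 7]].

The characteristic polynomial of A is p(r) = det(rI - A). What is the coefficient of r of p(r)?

p(r) = r^3 - 10r^2 + 29r - 20.
The coefficient of r is 29.

29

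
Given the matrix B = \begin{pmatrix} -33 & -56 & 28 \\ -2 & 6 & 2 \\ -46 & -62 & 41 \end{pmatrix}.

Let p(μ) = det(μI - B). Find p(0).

p(0) = det(0·I − B) = det(−B) = (−1)^3·det(B).
det(B) = -450, so p(0) = 450.

450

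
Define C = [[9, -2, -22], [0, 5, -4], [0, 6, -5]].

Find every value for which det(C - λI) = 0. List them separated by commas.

The characteristic polynomial is p(λ) = det(λI - C).
Cofactor expansion gives p(λ) = λ^3 - 9λ^2 - λ + 9.
Rational-root test: λ = 1 gives p(1) = 0.
Factor out (λ - 1): p(λ) = (λ - 1)·(λ^2 - 8λ - 9).
The quadratic factors as (λ + 1)·(λ - 9).
Eigenvalues: -1, 1, 9.

-1, 1, 9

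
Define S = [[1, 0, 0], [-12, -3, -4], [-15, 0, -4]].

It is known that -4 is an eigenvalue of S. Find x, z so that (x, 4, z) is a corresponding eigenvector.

0, 1

We need (S + 4I)v = 0.
S + 4I = [[5, 0, 0], [-12, 1, -4], [-15, 0, 0]].
Row 1: (5)·x + (0)·4 + (0)·z = 0
Row 2: (-12)·x + (1)·4 + (-4)·z = 0
Row 3: (-15)·x + (0)·4 + (0)·z = 0
Solving gives x = 0, z = 1.
Check: S·(0, 4, 1) = (0, -16, -4) = -4·(0, 4, 1).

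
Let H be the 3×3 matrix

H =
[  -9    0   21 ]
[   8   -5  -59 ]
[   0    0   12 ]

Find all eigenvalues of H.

Compute the characteristic polynomial p(t) = det(tI - H).
Cofactor expansion gives p(t) = t^3 + 2t^2 - 123t - 540.
Try t = -5: p(-5) = 0, so -5 is a root.
Dividing by (t + 5) leaves t^2 - 3t - 108.
The quadratic factors as (t + 9)·(t - 12).
Eigenvalues: -9, -5, 12.

-9, -5, 12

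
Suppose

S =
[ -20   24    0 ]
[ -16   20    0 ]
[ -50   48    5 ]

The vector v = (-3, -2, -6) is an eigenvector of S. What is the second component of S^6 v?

-8192

First find the eigenvalue: Sv = (12, 8, 24) = -4·(-3, -2, -6), so λ = -4.
Then S^6 v = λ^6·v = (-4)^6·(-3, -2, -6) = 4096·(-3, -2, -6) = (-12288, -8192, -24576).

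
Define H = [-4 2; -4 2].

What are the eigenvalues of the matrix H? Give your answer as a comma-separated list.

-2, 0

det(H - lambda·I) = (-4 - lambda)(2 - lambda) - (2)·(-4) = lambda^2 + 2·lambda.
This factors as (lambda + 2)·lambda = 0.
Eigenvalues: -2, 0.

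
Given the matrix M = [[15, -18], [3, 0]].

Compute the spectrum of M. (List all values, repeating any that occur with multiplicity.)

6, 9

det(M - μI) = (15 - μ)(0 - μ) - (-18)·(3) = μ^2 - 15μ + 54.
This factors as (μ - 6)·(μ - 9) = 0.
Eigenvalues: 6, 9.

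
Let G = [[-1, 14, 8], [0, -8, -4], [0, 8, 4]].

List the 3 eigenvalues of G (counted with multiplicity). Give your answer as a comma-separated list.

The characteristic polynomial is p(λ) = det(λI - G).
Cofactor expansion gives p(λ) = λ^3 + 5λ^2 + 4λ.
Rational-root test: λ = 0 gives p(0) = 0.
Factor out λ: p(λ) = λ·(λ^2 + 5λ + 4).
The quadratic factors as (λ + 4)·(λ + 1).
Eigenvalues: -4, -1, 0.

-4, -1, 0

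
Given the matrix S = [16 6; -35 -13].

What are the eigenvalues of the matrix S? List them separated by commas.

1, 2

det(S - λI) = (16 - λ)(-13 - λ) - (6)·(-35) = λ^2 - 3λ + 2.
This factors as (λ - 1)·(λ - 2) = 0.
Eigenvalues: 1, 2.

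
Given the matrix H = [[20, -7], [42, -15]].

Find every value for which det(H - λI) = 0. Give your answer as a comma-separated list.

-1, 6

det(H - μI) = (20 - μ)(-15 - μ) - (-7)·(42) = μ^2 - 5μ - 6.
This factors as (μ + 1)·(μ - 6) = 0.
Eigenvalues: -1, 6.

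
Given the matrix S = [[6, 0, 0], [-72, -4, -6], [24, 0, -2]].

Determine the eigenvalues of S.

Compute the characteristic polynomial p(lambda) = det(lambda·I - S).
Expanding the 3×3 determinant: p(lambda) = lambda^3 - 28·lambda - 48.
Since p(6) = 0, lambda = 6 is a root.
Factor out (lambda - 6): p(lambda) = (lambda - 6)·(lambda^2 + 6·lambda + 8).
The quadratic factors as (lambda + 4)·(lambda + 2).
Eigenvalues: -4, -2, 6.

-4, -2, 6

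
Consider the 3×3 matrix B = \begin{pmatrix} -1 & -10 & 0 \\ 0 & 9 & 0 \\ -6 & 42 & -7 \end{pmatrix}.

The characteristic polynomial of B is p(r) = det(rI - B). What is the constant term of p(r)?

-63

p(r) = r^3 - r^2 - 65r - 63.
The constant term is -63.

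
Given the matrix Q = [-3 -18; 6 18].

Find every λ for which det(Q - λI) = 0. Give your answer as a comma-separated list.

6, 9

det(Q - sI) = (-3 - s)(18 - s) - (-18)·(6) = s^2 - 15s + 54.
This factors as (s - 6)·(s - 9) = 0.
Eigenvalues: 6, 9.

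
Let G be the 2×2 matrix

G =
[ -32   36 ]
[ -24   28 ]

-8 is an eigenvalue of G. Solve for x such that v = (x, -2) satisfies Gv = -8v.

-3

We need (G + 8I)v = 0.
G + 8I = [[-24, 36], [-24, 36]].
Row 1: (-24)·x + (36)·-2 = 0
Row 2: (-24)·x + (36)·-2 = 0
Solving gives x = -3.
Check: G·(-3, -2) = (24, 16) = -8·(-3, -2).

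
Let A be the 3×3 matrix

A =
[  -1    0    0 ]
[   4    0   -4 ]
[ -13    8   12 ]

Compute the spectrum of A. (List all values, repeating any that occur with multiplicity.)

-1, 4, 8

The characteristic polynomial is p(r) = det(rI - A).
Expanding the 3×3 determinant: p(r) = r^3 - 11r^2 + 20r + 32.
Since p(4) = 0, r = 4 is a root.
Factor out (r - 4): p(r) = (r - 4)·(r^2 - 7r - 8).
The quadratic factors as (r + 1)·(r - 8).
Eigenvalues: -1, 4, 8.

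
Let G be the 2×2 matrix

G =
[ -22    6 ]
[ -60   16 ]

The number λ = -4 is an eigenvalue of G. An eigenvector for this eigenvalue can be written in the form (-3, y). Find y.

We need (G + 4I)v = 0.
G + 4I = [[-18, 6], [-60, 20]].
Row 1: (-18)·-3 + (6)·y = 0
Row 2: (-60)·-3 + (20)·y = 0
Solving gives y = -9.
Check: G·(-3, -9) = (12, 36) = -4·(-3, -9).

-9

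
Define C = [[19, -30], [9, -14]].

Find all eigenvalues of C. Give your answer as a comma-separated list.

1, 4

det(C - tI) = (19 - t)(-14 - t) - (-30)·(9) = t^2 - 5t + 4.
This factors as (t - 1)·(t - 4) = 0.
Eigenvalues: 1, 4.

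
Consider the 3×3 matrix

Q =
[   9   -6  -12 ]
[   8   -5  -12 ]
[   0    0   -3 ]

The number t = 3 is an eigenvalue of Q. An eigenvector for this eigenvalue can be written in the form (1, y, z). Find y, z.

1, 0

We need (Q - 3I)v = 0.
Q - 3I = [[6, -6, -12], [8, -8, -12], [0, 0, -6]].
Row 1: (6)·1 + (-6)·y + (-12)·z = 0
Row 2: (8)·1 + (-8)·y + (-12)·z = 0
Row 3: (0)·1 + (0)·y + (-6)·z = 0
Solving gives y = 1, z = 0.
Check: Q·(1, 1, 0) = (3, 3, 0) = 3·(1, 1, 0).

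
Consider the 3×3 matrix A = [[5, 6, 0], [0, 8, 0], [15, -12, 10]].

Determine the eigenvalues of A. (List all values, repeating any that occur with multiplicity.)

Set up det(λI - A) = 0.
Expanding the 3×3 determinant: p(λ) = λ^3 - 23λ^2 + 170λ - 400.
Since p(5) = 0, λ = 5 is a root.
Factor out (λ - 5): p(λ) = (λ - 5)·(λ^2 - 18λ + 80).
The quadratic factors as (λ - 8)·(λ - 10).
Eigenvalues: 5, 8, 10.

5, 8, 10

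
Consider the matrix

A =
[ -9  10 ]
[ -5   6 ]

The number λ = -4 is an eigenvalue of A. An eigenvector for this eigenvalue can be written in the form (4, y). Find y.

2

We need (A + 4I)v = 0.
A + 4I = [[-5, 10], [-5, 10]].
Row 1: (-5)·4 + (10)·y = 0
Row 2: (-5)·4 + (10)·y = 0
Solving gives y = 2.
Check: A·(4, 2) = (-16, -8) = -4·(4, 2).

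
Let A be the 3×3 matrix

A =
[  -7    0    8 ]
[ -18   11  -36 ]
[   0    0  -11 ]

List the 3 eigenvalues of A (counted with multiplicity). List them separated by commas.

Set up det(lambda·I - A) = 0.
Expanding along the first row, p(lambda) = lambda^3 + 7·lambda^2 - 121·lambda - 847.
Try lambda = -7: p(-7) = 0, so -7 is a root.
Factor out (lambda + 7): p(lambda) = (lambda + 7)·(lambda^2 - 121).
The quadratic factors as (lambda + 11)·(lambda - 11).
Eigenvalues: -11, -7, 11.

-11, -7, 11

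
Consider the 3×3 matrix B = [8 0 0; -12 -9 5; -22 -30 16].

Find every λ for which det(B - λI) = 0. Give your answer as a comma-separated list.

1, 6, 8

Compute the characteristic polynomial p(λ) = det(λI - B).
Expanding the 3×3 determinant: p(λ) = λ^3 - 15λ^2 + 62λ - 48.
Try λ = 6: p(6) = 0, so 6 is a root.
Dividing by (λ - 6) leaves λ^2 - 9λ + 8.
The quadratic factors as (λ - 1)·(λ - 8).
Eigenvalues: 1, 6, 8.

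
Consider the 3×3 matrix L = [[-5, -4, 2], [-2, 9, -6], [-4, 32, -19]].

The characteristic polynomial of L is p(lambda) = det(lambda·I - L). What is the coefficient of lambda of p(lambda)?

71

p(lambda) = lambda^3 + 15·lambda^2 + 71·lambda + 105.
The coefficient of lambda is 71.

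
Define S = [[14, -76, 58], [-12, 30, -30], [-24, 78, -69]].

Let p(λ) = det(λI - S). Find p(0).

p(0) = det(0·I − S) = det(−S) = (−1)^3·det(S).
det(S) = -540, so p(0) = 540.

540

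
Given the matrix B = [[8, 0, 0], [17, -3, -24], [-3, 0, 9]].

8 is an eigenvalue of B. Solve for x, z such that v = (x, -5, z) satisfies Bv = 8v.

1, 3

We need (B - 8I)v = 0.
B - 8I = [[0, 0, 0], [17, -11, -24], [-3, 0, 1]].
Row 1: (0)·x + (0)·-5 + (0)·z = 0
Row 2: (17)·x + (-11)·-5 + (-24)·z = 0
Row 3: (-3)·x + (0)·-5 + (1)·z = 0
Solving gives x = 1, z = 3.
Check: B·(1, -5, 3) = (8, -40, 24) = 8·(1, -5, 3).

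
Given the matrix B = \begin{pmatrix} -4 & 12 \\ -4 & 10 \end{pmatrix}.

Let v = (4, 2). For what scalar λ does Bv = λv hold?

Compute Bv: B·(4, 2) = (8, 4).
Since Bv = λv, compare component 1: 8 = λ·4, so λ = 2.

2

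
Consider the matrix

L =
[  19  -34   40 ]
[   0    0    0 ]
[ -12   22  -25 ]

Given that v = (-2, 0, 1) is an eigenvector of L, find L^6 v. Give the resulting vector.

(-2, 0, 1)

First find the eigenvalue: Lv = (2, 0, -1) = -1·(-2, 0, 1), so λ = -1.
Then L^6 v = λ^6·v = (-1)^6·(-2, 0, 1) = 1·(-2, 0, 1) = (-2, 0, 1).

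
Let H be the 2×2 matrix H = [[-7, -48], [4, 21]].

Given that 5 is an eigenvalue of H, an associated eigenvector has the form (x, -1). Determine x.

4

We need (H - 5I)v = 0.
H - 5I = [[-12, -48], [4, 16]].
Row 1: (-12)·x + (-48)·-1 = 0
Row 2: (4)·x + (16)·-1 = 0
Solving gives x = 4.
Check: H·(4, -1) = (20, -5) = 5·(4, -1).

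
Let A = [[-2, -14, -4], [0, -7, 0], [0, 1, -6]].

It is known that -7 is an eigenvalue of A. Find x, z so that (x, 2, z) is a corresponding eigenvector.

4, -2

We need (A + 7I)v = 0.
A + 7I = [[5, -14, -4], [0, 0, 0], [0, 1, 1]].
Row 1: (5)·x + (-14)·2 + (-4)·z = 0
Row 2: (0)·x + (0)·2 + (0)·z = 0
Row 3: (0)·x + (1)·2 + (1)·z = 0
Solving gives x = 4, z = -2.
Check: A·(4, 2, -2) = (-28, -14, 14) = -7·(4, 2, -2).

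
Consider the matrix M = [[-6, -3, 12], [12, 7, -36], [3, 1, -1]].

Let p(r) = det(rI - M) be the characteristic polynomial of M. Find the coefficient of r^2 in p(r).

0

The coefficient of r^2 of det(rI - M) is −trace(M).
trace(M) = (-6) + (7) + (-1) = 0, so the coefficient is 0.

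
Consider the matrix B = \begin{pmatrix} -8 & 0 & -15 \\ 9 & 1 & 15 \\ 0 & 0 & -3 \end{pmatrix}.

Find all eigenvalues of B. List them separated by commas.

The characteristic polynomial is p(λ) = det(λI - B).
Cofactor expansion gives p(λ) = λ^3 + 10λ^2 + 13λ - 24.
Rational-root test: λ = 1 gives p(1) = 0.
Factor out (λ - 1): p(λ) = (λ - 1)·(λ^2 + 11λ + 24).
The quadratic factors as (λ + 8)·(λ + 3).
Eigenvalues: -8, -3, 1.

-8, -3, 1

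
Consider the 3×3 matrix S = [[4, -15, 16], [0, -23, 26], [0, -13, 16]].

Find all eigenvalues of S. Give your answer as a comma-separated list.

Compute the characteristic polynomial p(lambda) = det(lambda·I - S).
Cofactor expansion gives p(lambda) = lambda^3 + 3·lambda^2 - 58·lambda + 120.
Try lambda = 3: p(3) = 0, so 3 is a root.
Factor out (lambda - 3): p(lambda) = (lambda - 3)·(lambda^2 + 6·lambda - 40).
The quadratic factors as (lambda + 10)·(lambda - 4).
Eigenvalues: -10, 3, 4.

-10, 3, 4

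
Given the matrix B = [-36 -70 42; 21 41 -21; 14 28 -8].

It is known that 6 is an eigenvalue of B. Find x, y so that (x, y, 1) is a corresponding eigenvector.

1, 0

We need (B - 6I)v = 0.
B - 6I = [[-42, -70, 42], [21, 35, -21], [14, 28, -14]].
Row 1: (-42)·x + (-70)·y + (42)·1 = 0
Row 2: (21)·x + (35)·y + (-21)·1 = 0
Row 3: (14)·x + (28)·y + (-14)·1 = 0
Solving gives x = 1, y = 0.
Check: B·(1, 0, 1) = (6, 0, 6) = 6·(1, 0, 1).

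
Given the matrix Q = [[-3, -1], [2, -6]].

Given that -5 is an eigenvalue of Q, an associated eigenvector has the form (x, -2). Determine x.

We need (Q + 5I)v = 0.
Q + 5I = [[2, -1], [2, -1]].
Row 1: (2)·x + (-1)·-2 = 0
Row 2: (2)·x + (-1)·-2 = 0
Solving gives x = -1.
Check: Q·(-1, -2) = (5, 10) = -5·(-1, -2).

-1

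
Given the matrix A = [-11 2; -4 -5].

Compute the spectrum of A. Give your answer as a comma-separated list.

det(A - tI) = (-11 - t)(-5 - t) - (2)·(-4) = t^2 + 16t + 63.
This factors as (t + 9)·(t + 7) = 0.
Eigenvalues: -9, -7.

-9, -7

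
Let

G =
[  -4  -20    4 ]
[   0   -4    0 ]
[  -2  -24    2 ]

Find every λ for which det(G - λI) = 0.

-4, -2, 0

Compute the characteristic polynomial p(t) = det(tI - G).
Expanding the 3×3 determinant: p(t) = t^3 + 6t^2 + 8t.
Try t = 0: p(0) = 0, so 0 is a root.
Factor out t: p(t) = t·(t^2 + 6t + 8).
The quadratic factors as (t + 4)·(t + 2).
Eigenvalues: -4, -2, 0.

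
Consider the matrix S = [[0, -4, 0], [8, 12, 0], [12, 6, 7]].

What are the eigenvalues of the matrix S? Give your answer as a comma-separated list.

The characteristic polynomial is p(μ) = det(μI - S).
Cofactor expansion gives p(μ) = μ^3 - 19μ^2 + 116μ - 224.
Try μ = 4: p(4) = 0, so 4 is a root.
Dividing by (μ - 4) leaves μ^2 - 15μ + 56.
The quadratic factors as (μ - 7)·(μ - 8).
Eigenvalues: 4, 7, 8.

4, 7, 8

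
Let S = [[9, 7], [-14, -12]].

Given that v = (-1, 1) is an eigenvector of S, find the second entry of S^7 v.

First find the eigenvalue: Sv = (-2, 2) = 2·(-1, 1), so λ = 2.
Then S^7 v = λ^7·v = 2^7·(-1, 1) = 128·(-1, 1) = (-128, 128).

128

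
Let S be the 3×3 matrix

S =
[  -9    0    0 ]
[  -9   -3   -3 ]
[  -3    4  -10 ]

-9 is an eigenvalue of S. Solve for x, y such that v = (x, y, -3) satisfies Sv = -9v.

1, 0

We need (S + 9I)v = 0.
S + 9I = [[0, 0, 0], [-9, 6, -3], [-3, 4, -1]].
Row 1: (0)·x + (0)·y + (0)·-3 = 0
Row 2: (-9)·x + (6)·y + (-3)·-3 = 0
Row 3: (-3)·x + (4)·y + (-1)·-3 = 0
Solving gives x = 1, y = 0.
Check: S·(1, 0, -3) = (-9, 0, 27) = -9·(1, 0, -3).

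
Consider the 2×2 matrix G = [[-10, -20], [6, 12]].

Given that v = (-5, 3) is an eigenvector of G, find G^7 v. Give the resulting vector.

(-640, 384)

First find the eigenvalue: Gv = (-10, 6) = 2·(-5, 3), so λ = 2.
Then G^7 v = λ^7·v = 2^7·(-5, 3) = 128·(-5, 3) = (-640, 384).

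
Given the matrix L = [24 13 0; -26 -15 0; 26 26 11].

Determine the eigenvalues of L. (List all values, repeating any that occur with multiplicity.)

-2, 11, 11

The characteristic polynomial is p(s) = det(sI - L).
Cofactor expansion gives p(s) = s^3 - 20s^2 + 77s + 242.
Try s = 11: p(11) = 0, so 11 is a root.
Factor out (s - 11): p(s) = (s - 11)·(s^2 - 9s - 22).
The quadratic factors as (s + 2)·(s - 11).
Eigenvalues: -2, 11, 11.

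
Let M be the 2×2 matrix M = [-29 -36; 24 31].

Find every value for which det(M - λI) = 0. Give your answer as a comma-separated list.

det(M - μI) = (-29 - μ)(31 - μ) - (-36)·(24) = μ^2 - 2μ - 35.
This factors as (μ + 5)·(μ - 7) = 0.
Eigenvalues: -5, 7.

-5, 7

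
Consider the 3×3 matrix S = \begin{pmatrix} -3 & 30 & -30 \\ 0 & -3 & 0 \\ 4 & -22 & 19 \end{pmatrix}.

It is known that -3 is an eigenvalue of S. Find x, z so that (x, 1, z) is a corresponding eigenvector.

We need (S + 3I)v = 0.
S + 3I = [[0, 30, -30], [0, 0, 0], [4, -22, 22]].
Row 1: (0)·x + (30)·1 + (-30)·z = 0
Row 2: (0)·x + (0)·1 + (0)·z = 0
Row 3: (4)·x + (-22)·1 + (22)·z = 0
Solving gives x = 0, z = 1.
Check: S·(0, 1, 1) = (0, -3, -3) = -3·(0, 1, 1).

0, 1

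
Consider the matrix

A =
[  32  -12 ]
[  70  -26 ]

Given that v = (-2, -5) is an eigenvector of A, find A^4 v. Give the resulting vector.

(-32, -80)

First find the eigenvalue: Av = (-4, -10) = 2·(-2, -5), so λ = 2.
Then A^4 v = λ^4·v = 2^4·(-2, -5) = 16·(-2, -5) = (-32, -80).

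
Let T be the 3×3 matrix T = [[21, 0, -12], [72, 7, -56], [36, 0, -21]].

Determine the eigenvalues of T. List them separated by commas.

The characteristic polynomial is p(r) = det(rI - T).
Expanding the 3×3 determinant: p(r) = r^3 - 7r^2 - 9r + 63.
Since p(-3) = 0, r = -3 is a root.
Dividing by (r + 3) leaves r^2 - 10r + 21.
The quadratic factors as (r - 3)·(r - 7).
Eigenvalues: -3, 3, 7.

-3, 3, 7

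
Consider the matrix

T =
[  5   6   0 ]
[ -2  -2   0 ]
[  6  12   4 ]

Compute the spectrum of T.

Compute the characteristic polynomial p(s) = det(sI - T).
Cofactor expansion gives p(s) = s^3 - 7s^2 + 14s - 8.
Try s = 1: p(1) = 0, so 1 is a root.
Factor out (s - 1): p(s) = (s - 1)·(s^2 - 6s + 8).
The quadratic factors as (s - 2)·(s - 4).
Eigenvalues: 1, 2, 4.

1, 2, 4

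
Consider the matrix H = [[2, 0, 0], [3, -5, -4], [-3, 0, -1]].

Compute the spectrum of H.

-5, -1, 2

Compute the characteristic polynomial p(μ) = det(μI - H).
Expanding along the first row, p(μ) = μ^3 + 4μ^2 - 7μ - 10.
Since p(-5) = 0, μ = -5 is a root.
Dividing by (μ + 5) leaves μ^2 - μ - 2.
The quadratic factors as (μ + 1)·(μ - 2).
Eigenvalues: -5, -1, 2.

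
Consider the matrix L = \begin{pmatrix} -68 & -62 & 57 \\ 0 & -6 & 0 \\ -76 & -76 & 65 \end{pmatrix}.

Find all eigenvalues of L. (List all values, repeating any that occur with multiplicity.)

-11, -6, 8

Set up det(lambda·I - L) = 0.
Cofactor expansion gives p(lambda) = lambda^3 + 9·lambda^2 - 70·lambda - 528.
Rational-root test: lambda = -6 gives p(-6) = 0.
Factor out (lambda + 6): p(lambda) = (lambda + 6)·(lambda^2 + 3·lambda - 88).
The quadratic factors as (lambda + 11)·(lambda - 8).
Eigenvalues: -11, -6, 8.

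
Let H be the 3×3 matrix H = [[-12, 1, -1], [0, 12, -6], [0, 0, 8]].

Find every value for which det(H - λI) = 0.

-12, 8, 12

H is upper triangular, so its eigenvalues are the diagonal entries.
Diagonal: -12, 12, 8.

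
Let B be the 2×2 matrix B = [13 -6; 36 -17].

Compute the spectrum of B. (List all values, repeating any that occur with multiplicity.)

det(B - λI) = (13 - λ)(-17 - λ) - (-6)·(36) = λ^2 + 4λ - 5.
This factors as (λ + 5)·(λ - 1) = 0.
Eigenvalues: -5, 1.

-5, 1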